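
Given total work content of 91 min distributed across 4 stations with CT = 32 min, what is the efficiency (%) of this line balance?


Formula: Efficiency = Sum of Task Times / (N_stations * CT) * 100
Total station capacity = 4 stations * 32 min = 128 min
Efficiency = 91 / 128 * 100 = 71.1%

71.1%


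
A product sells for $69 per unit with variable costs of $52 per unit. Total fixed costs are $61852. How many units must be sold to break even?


Formula: BEQ = Fixed Costs / (Price - Variable Cost)
Contribution margin = $69 - $52 = $17/unit
BEQ = ceil($61852 / $17/unit) = ceil(3638.35) = 3639 units

3639 units


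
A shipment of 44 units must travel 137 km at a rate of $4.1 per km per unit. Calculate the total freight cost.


TC = dist * cost * units = 137 * 4.1 * 44 = $24714.80

$24714.80


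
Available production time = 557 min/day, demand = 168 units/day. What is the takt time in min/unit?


Formula: Takt Time = Available Production Time / Customer Demand
Takt = 557 min/day / 168 units/day
Takt = 3.32 min/unit

3.32 min/unit


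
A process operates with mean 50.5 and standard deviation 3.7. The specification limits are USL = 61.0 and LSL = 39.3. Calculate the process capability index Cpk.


Cpu = (61.0 - 50.5) / (3 * 3.7) = 0.95
Cpl = (50.5 - 39.3) / (3 * 3.7) = 1.01
Cpk = min(0.95, 1.01) = 0.95

0.95


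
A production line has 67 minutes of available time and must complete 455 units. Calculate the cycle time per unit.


Formula: CT = Available Time / Number of Units
CT = 67 min / 455 units
CT = 0.15 min/unit

0.15 min/unit


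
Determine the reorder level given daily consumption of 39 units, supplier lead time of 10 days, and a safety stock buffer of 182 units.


Formula: ROP = (Daily Demand * Lead Time) + Safety Stock
Demand during lead time = 39 * 10 = 390 units
ROP = 390 + 182 = 572 units

572 units


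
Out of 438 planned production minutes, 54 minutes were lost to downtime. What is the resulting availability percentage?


Formula: Availability = (Planned Time - Downtime) / Planned Time * 100
Uptime = 438 - 54 = 384 min
Availability = 384 / 438 * 100 = 87.7%

87.7%


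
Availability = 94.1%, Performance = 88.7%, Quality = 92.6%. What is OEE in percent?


Formula: OEE = Availability * Performance * Quality / 10000
A * P = 94.1% * 88.7% / 100 = 83.47%
OEE = 83.47% * 92.6% / 100 = 77.3%

77.3%


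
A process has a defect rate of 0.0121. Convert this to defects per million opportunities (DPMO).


DPMO = defect_rate * 1000000 = 0.0121 * 1000000

12100


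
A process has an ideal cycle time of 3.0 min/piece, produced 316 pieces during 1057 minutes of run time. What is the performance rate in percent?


Formula: Performance = (Ideal CT * Total Count) / Run Time * 100
Ideal output time = 3.0 * 316 = 948.0 min
Performance = 948.0 / 1057 * 100 = 89.7%

89.7%


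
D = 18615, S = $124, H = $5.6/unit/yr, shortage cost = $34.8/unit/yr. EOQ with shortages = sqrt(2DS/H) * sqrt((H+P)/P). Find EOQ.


Formula: EOQ* = sqrt(2DS/H) * sqrt((H+P)/P)
Base EOQ = sqrt(2*18615*124/5.6) = 907.95 units
Correction = sqrt((5.6+34.8)/34.8) = 1.07746
EOQ* = 907.95 * 1.07746 = 978.3 units

978.3 units


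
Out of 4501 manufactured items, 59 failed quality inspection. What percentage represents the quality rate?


Formula: Quality Rate = Good Pieces / Total Pieces * 100
Good pieces = 4501 - 59 = 4442
QR = 4442 / 4501 * 100 = 98.7%

98.7%


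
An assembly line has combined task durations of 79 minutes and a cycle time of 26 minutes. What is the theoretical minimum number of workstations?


Formula: N_min = ceil(Sum of Task Times / Cycle Time)
N_min = ceil(79 min / 26 min) = ceil(3.0385)
N_min = 4 stations

4


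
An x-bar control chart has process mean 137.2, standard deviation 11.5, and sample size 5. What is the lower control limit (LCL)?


LCL = 137.2 - 3 * 11.5 / sqrt(5)

121.77


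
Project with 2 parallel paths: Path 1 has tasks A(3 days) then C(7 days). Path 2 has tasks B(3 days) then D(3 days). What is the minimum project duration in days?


Path 1 = 3 + 7 = 10 days
Path 2 = 3 + 3 = 6 days
Duration = max(10, 6) = 10 days

10 days


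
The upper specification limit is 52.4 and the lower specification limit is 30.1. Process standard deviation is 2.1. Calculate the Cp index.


Cp = (52.4 - 30.1) / (6 * 2.1)

1.77


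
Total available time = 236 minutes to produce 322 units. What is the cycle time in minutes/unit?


Formula: CT = Available Time / Number of Units
CT = 236 min / 322 units
CT = 0.73 min/unit

0.73 min/unit


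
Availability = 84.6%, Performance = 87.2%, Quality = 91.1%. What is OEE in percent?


Formula: OEE = Availability * Performance * Quality / 10000
A * P = 84.6% * 87.2% / 100 = 73.77%
OEE = 73.77% * 91.1% / 100 = 67.2%

67.2%


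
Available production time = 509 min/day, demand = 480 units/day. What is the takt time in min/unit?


Formula: Takt Time = Available Production Time / Customer Demand
Takt = 509 min/day / 480 units/day
Takt = 1.06 min/unit

1.06 min/unit


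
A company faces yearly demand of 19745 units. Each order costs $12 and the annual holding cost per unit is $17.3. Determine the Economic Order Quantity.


Formula: EOQ = sqrt(2 * D * S / H)
Numerator: 2 * 19745 * 12 = 473880
2DS/H = 473880 / 17.3 = 27391.9
EOQ = sqrt(27391.9) = 165.5 units

165.5 units


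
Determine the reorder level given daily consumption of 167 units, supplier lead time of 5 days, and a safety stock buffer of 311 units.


Formula: ROP = (Daily Demand * Lead Time) + Safety Stock
Demand during lead time = 167 * 5 = 835 units
ROP = 835 + 311 = 1146 units

1146 units


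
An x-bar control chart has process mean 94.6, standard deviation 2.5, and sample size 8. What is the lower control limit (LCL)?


LCL = 94.6 - 3 * 2.5 / sqrt(8)

91.95


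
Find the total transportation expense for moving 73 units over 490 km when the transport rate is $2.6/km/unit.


TC = dist * cost * units = 490 * 2.6 * 73 = $93002.00

$93002.00


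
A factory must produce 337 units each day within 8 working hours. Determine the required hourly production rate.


Formula: Production Rate = Daily Demand / Available Hours
Rate = 337 units/day / 8 hours/day
Rate = 42.1 units/hour

42.1 units/hour


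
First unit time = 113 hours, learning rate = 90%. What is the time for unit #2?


Formula: T_n = T_1 * (learning_rate)^(log2(n)) where learning_rate = rate/100
Doublings = log2(2) = 1
T_n = 113 * 0.9^1
T_n = 113 * 0.9 = 101.7 hours

101.7 hours


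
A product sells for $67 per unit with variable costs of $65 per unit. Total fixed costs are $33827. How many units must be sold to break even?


Formula: BEQ = Fixed Costs / (Price - Variable Cost)
Contribution margin = $67 - $65 = $2/unit
BEQ = ceil($33827 / $2/unit) = ceil(16913.5) = 16914 units

16914 units


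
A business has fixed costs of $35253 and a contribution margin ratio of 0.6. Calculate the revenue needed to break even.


Formula: BER = Fixed Costs / Contribution Margin Ratio
BER = $35253 / 0.6
BER = $58755.00 (to the nearest cent)

$58755.00


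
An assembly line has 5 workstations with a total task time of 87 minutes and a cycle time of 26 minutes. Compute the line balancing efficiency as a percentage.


Formula: Efficiency = Sum of Task Times / (N_stations * CT) * 100
Total station capacity = 5 stations * 26 min = 130 min
Efficiency = 87 / 130 * 100 = 66.9%

66.9%


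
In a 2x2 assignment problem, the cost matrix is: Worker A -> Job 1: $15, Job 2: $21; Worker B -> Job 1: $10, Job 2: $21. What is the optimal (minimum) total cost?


Option 1: A->1 + B->2 = $15 + $21 = $36
Option 2: A->2 + B->1 = $21 + $10 = $31
Min cost = min($36, $31) = $31

$31


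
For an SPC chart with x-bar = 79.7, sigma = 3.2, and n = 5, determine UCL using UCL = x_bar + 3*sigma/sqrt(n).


UCL = 79.7 + 3 * 3.2 / sqrt(5)

83.99


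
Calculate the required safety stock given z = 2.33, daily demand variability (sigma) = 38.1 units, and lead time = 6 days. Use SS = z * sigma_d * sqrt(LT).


Formula: SS = z * sigma_d * sqrt(LT)
sqrt(LT) = sqrt(6) = 2.4495
SS = 2.33 * 38.1 * 2.4495
SS = 217.4 units

217.4 units


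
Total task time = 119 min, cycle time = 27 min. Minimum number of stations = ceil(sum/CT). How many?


Formula: N_min = ceil(Sum of Task Times / Cycle Time)
N_min = ceil(119 min / 27 min) = ceil(4.4074)
N_min = 5 stations

5


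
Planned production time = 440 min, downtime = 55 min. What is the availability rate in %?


Formula: Availability = (Planned Time - Downtime) / Planned Time * 100
Uptime = 440 - 55 = 385 min
Availability = 385 / 440 * 100 = 87.5%

87.5%


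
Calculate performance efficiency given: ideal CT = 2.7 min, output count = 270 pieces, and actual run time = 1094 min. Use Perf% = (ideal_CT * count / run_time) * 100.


Formula: Performance = (Ideal CT * Total Count) / Run Time * 100
Ideal output time = 2.7 * 270 = 729.0 min
Performance = 729.0 / 1094 * 100 = 66.6%

66.6%


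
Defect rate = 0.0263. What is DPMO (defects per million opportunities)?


DPMO = defect_rate * 1000000 = 0.0263 * 1000000

26300


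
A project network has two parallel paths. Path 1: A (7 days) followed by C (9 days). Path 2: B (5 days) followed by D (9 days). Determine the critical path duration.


Path 1 = 7 + 9 = 16 days
Path 2 = 5 + 9 = 14 days
Duration = max(16, 14) = 16 days

16 days


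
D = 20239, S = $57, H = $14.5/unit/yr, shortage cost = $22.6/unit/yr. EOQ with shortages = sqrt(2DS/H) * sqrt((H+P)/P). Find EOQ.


Formula: EOQ* = sqrt(2DS/H) * sqrt((H+P)/P)
Base EOQ = sqrt(2*20239*57/14.5) = 398.9 units
Correction = sqrt((14.5+22.6)/22.6) = 1.28125
EOQ* = 398.9 * 1.28125 = 511.1 units

511.1 units


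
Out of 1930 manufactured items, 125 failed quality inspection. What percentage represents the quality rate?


Formula: Quality Rate = Good Pieces / Total Pieces * 100
Good pieces = 1930 - 125 = 1805
QR = 1805 / 1930 * 100 = 93.5%

93.5%


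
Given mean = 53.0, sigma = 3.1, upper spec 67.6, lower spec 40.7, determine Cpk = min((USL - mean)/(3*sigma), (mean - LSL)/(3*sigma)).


Cpu = (67.6 - 53.0) / (3 * 3.1) = 1.57
Cpl = (53.0 - 40.7) / (3 * 3.1) = 1.32
Cpk = min(1.57, 1.32) = 1.32

1.32


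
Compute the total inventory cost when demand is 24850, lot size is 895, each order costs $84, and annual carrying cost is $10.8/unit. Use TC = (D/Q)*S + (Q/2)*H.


TC = 24850/895 * 84 + 895/2 * 10.8

$7165.29


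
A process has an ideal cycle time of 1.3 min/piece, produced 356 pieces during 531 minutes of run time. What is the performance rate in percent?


Formula: Performance = (Ideal CT * Total Count) / Run Time * 100
Ideal output time = 1.3 * 356 = 462.8 min
Performance = 462.8 / 531 * 100 = 87.2%

87.2%


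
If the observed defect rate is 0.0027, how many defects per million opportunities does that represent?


DPMO = defect_rate * 1000000 = 0.0027 * 1000000

2700


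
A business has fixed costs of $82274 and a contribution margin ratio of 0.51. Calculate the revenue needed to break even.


Formula: BER = Fixed Costs / Contribution Margin Ratio
BER = $82274 / 0.51
BER = $161321.57 (to the nearest cent)

$161321.57


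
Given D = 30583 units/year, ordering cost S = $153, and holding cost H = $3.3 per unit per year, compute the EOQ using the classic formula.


Formula: EOQ = sqrt(2 * D * S / H)
Numerator: 2 * 30583 * 153 = 9358398
2DS/H = 9358398 / 3.3 = 2835878.2
EOQ = sqrt(2835878.2) = 1684.0 units

1684.0 units


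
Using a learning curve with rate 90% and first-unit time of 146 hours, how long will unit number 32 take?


Formula: T_n = T_1 * (learning_rate)^(log2(n)) where learning_rate = rate/100
Doublings = log2(32) = 5
T_n = 146 * 0.9^5
T_n = 146 * 0.5905 = 86.2 hours

86.2 hours


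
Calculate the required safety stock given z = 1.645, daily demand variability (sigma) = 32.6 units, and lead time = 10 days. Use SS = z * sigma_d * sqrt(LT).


Formula: SS = z * sigma_d * sqrt(LT)
sqrt(LT) = sqrt(10) = 3.1623
SS = 1.645 * 32.6 * 3.1623
SS = 169.6 units

169.6 units


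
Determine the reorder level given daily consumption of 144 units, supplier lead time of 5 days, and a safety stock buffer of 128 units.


Formula: ROP = (Daily Demand * Lead Time) + Safety Stock
Demand during lead time = 144 * 5 = 720 units
ROP = 720 + 128 = 848 units

848 units


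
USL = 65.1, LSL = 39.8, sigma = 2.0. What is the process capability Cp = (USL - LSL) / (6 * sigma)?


Cp = (65.1 - 39.8) / (6 * 2.0)

2.11


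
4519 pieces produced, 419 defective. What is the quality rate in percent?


Formula: Quality Rate = Good Pieces / Total Pieces * 100
Good pieces = 4519 - 419 = 4100
QR = 4100 / 4519 * 100 = 90.7%

90.7%


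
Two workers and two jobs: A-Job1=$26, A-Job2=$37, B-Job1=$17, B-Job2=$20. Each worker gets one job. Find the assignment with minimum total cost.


Option 1: A->1 + B->2 = $26 + $20 = $46
Option 2: A->2 + B->1 = $37 + $17 = $54
Min cost = min($46, $54) = $46

$46


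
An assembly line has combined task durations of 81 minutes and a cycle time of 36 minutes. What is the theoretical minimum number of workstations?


Formula: N_min = ceil(Sum of Task Times / Cycle Time)
N_min = ceil(81 min / 36 min) = ceil(2.25)
N_min = 3 stations

3


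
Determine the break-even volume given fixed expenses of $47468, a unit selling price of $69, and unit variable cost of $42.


Formula: BEQ = Fixed Costs / (Price - Variable Cost)
Contribution margin = $69 - $42 = $27/unit
BEQ = ceil($47468 / $27/unit) = ceil(1758.07) = 1759 units

1759 units


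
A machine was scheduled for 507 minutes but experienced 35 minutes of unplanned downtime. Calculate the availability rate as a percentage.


Formula: Availability = (Planned Time - Downtime) / Planned Time * 100
Uptime = 507 - 35 = 472 min
Availability = 472 / 507 * 100 = 93.1%

93.1%


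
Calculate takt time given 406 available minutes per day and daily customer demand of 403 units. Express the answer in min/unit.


Formula: Takt Time = Available Production Time / Customer Demand
Takt = 406 min/day / 403 units/day
Takt = 1.01 min/unit

1.01 min/unit


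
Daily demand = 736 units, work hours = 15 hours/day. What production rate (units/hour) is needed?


Formula: Production Rate = Daily Demand / Available Hours
Rate = 736 units/day / 15 hours/day
Rate = 49.1 units/hour

49.1 units/hour


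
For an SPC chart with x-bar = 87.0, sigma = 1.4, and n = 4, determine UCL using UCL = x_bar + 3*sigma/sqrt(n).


UCL = 87.0 + 3 * 1.4 / sqrt(4)

89.1


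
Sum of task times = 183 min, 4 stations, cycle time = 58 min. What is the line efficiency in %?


Formula: Efficiency = Sum of Task Times / (N_stations * CT) * 100
Total station capacity = 4 stations * 58 min = 232 min
Efficiency = 183 / 232 * 100 = 78.9%

78.9%


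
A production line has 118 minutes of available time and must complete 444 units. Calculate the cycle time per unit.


Formula: CT = Available Time / Number of Units
CT = 118 min / 444 units
CT = 0.27 min/unit

0.27 min/unit


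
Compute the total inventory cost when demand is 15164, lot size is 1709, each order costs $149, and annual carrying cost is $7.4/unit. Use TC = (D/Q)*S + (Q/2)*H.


TC = 15164/1709 * 149 + 1709/2 * 7.4

$7645.38


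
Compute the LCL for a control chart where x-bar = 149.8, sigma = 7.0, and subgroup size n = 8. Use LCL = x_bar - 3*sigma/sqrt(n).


LCL = 149.8 - 3 * 7.0 / sqrt(8)

142.38


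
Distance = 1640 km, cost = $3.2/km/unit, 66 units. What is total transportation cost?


TC = dist * cost * units = 1640 * 3.2 * 66 = $346368.00

$346368.00


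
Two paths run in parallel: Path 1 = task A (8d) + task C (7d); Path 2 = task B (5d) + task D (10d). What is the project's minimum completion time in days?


Path 1 = 8 + 7 = 15 days
Path 2 = 5 + 10 = 15 days
Duration = max(15, 15) = 15 days

15 days


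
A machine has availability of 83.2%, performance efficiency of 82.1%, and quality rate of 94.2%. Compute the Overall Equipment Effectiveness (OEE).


Formula: OEE = Availability * Performance * Quality / 10000
A * P = 83.2% * 82.1% / 100 = 68.31%
OEE = 68.31% * 94.2% / 100 = 64.3%

64.3%


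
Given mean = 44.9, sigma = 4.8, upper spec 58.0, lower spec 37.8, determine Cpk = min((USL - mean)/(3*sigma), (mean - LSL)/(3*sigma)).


Cpu = (58.0 - 44.9) / (3 * 4.8) = 0.91
Cpl = (44.9 - 37.8) / (3 * 4.8) = 0.49
Cpk = min(0.91, 0.49) = 0.49

0.49


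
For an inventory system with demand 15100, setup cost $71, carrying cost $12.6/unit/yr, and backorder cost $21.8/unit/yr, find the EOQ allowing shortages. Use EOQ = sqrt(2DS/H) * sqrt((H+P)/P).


Formula: EOQ* = sqrt(2DS/H) * sqrt((H+P)/P)
Base EOQ = sqrt(2*15100*71/12.6) = 412.52 units
Correction = sqrt((12.6+21.8)/21.8) = 1.25618
EOQ* = 412.52 * 1.25618 = 518.2 units

518.2 units


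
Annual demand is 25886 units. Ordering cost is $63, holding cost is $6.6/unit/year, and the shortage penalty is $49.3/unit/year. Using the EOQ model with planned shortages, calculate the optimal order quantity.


Formula: EOQ* = sqrt(2DS/H) * sqrt((H+P)/P)
Base EOQ = sqrt(2*25886*63/6.6) = 702.98 units
Correction = sqrt((6.6+49.3)/49.3) = 1.06484
EOQ* = 702.98 * 1.06484 = 748.6 units

748.6 units


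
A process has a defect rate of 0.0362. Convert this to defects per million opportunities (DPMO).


DPMO = defect_rate * 1000000 = 0.0362 * 1000000

36200


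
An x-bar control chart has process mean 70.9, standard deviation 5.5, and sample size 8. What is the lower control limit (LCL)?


LCL = 70.9 - 3 * 5.5 / sqrt(8)

65.07


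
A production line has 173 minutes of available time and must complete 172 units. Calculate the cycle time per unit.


Formula: CT = Available Time / Number of Units
CT = 173 min / 172 units
CT = 1.01 min/unit

1.01 min/unit


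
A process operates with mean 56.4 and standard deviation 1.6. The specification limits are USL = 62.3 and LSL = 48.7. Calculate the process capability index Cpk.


Cpu = (62.3 - 56.4) / (3 * 1.6) = 1.23
Cpl = (56.4 - 48.7) / (3 * 1.6) = 1.6
Cpk = min(1.23, 1.6) = 1.23

1.23


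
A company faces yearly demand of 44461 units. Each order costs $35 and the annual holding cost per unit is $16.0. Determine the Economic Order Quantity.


Formula: EOQ = sqrt(2 * D * S / H)
Numerator: 2 * 44461 * 35 = 3112270
2DS/H = 3112270 / 16.0 = 194516.9
EOQ = sqrt(194516.9) = 441.0 units

441.0 units


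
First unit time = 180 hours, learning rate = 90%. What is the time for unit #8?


Formula: T_n = T_1 * (learning_rate)^(log2(n)) where learning_rate = rate/100
Doublings = log2(8) = 3
T_n = 180 * 0.9^3
T_n = 180 * 0.729 = 131.2 hours

131.2 hours


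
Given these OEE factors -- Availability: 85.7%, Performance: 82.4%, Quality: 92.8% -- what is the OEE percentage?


Formula: OEE = Availability * Performance * Quality / 10000
A * P = 85.7% * 82.4% / 100 = 70.62%
OEE = 70.62% * 92.8% / 100 = 65.5%

65.5%


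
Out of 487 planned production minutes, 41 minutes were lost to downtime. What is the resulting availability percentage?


Formula: Availability = (Planned Time - Downtime) / Planned Time * 100
Uptime = 487 - 41 = 446 min
Availability = 446 / 487 * 100 = 91.6%

91.6%


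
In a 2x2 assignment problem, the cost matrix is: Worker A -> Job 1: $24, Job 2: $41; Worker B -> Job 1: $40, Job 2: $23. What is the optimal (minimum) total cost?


Option 1: A->1 + B->2 = $24 + $23 = $47
Option 2: A->2 + B->1 = $41 + $40 = $81
Min cost = min($47, $81) = $47

$47


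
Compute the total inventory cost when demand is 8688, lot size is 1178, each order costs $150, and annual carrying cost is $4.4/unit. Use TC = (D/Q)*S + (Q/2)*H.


TC = 8688/1178 * 150 + 1178/2 * 4.4

$3697.88


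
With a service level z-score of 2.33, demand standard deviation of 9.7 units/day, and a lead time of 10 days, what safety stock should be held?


Formula: SS = z * sigma_d * sqrt(LT)
sqrt(LT) = sqrt(10) = 3.1623
SS = 2.33 * 9.7 * 3.1623
SS = 71.5 units

71.5 units


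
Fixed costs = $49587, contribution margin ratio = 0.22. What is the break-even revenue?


Formula: BER = Fixed Costs / Contribution Margin Ratio
BER = $49587 / 0.22
BER = $225395.45 (to the nearest cent)

$225395.45


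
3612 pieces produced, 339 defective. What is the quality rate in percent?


Formula: Quality Rate = Good Pieces / Total Pieces * 100
Good pieces = 3612 - 339 = 3273
QR = 3273 / 3612 * 100 = 90.6%

90.6%


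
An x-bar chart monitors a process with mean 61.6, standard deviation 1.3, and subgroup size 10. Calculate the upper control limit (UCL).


UCL = 61.6 + 3 * 1.3 / sqrt(10)

62.83


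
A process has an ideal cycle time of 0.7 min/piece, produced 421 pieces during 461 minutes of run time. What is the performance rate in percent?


Formula: Performance = (Ideal CT * Total Count) / Run Time * 100
Ideal output time = 0.7 * 421 = 294.7 min
Performance = 294.7 / 461 * 100 = 63.9%

63.9%


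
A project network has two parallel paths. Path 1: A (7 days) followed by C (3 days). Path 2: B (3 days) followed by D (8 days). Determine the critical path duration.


Path 1 = 7 + 3 = 10 days
Path 2 = 3 + 8 = 11 days
Duration = max(10, 11) = 11 days

11 days


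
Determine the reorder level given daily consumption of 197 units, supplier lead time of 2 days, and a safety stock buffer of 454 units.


Formula: ROP = (Daily Demand * Lead Time) + Safety Stock
Demand during lead time = 197 * 2 = 394 units
ROP = 394 + 454 = 848 units

848 units


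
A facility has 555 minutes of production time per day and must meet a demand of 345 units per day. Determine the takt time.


Formula: Takt Time = Available Production Time / Customer Demand
Takt = 555 min/day / 345 units/day
Takt = 1.61 min/unit

1.61 min/unit


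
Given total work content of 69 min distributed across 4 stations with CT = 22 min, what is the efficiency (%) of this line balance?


Formula: Efficiency = Sum of Task Times / (N_stations * CT) * 100
Total station capacity = 4 stations * 22 min = 88 min
Efficiency = 69 / 88 * 100 = 78.4%

78.4%


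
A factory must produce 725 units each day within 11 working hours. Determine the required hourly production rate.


Formula: Production Rate = Daily Demand / Available Hours
Rate = 725 units/day / 11 hours/day
Rate = 65.9 units/hour

65.9 units/hour


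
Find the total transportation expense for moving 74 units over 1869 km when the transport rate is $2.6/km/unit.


TC = dist * cost * units = 1869 * 2.6 * 74 = $359595.60

$359595.60


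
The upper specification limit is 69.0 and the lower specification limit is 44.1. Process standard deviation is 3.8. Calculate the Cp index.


Cp = (69.0 - 44.1) / (6 * 3.8)

1.09


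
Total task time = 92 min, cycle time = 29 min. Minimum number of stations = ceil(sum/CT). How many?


Formula: N_min = ceil(Sum of Task Times / Cycle Time)
N_min = ceil(92 min / 29 min) = ceil(3.1724)
N_min = 4 stations

4


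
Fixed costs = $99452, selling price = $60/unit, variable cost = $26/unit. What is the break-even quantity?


Formula: BEQ = Fixed Costs / (Price - Variable Cost)
Contribution margin = $60 - $26 = $34/unit
BEQ = ceil($99452 / $34/unit) = ceil(2925.06) = 2926 units

2926 units


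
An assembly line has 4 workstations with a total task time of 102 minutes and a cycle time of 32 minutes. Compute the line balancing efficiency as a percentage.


Formula: Efficiency = Sum of Task Times / (N_stations * CT) * 100
Total station capacity = 4 stations * 32 min = 128 min
Efficiency = 102 / 128 * 100 = 79.7%

79.7%


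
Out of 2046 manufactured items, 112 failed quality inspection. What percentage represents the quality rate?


Formula: Quality Rate = Good Pieces / Total Pieces * 100
Good pieces = 2046 - 112 = 1934
QR = 1934 / 2046 * 100 = 94.5%

94.5%


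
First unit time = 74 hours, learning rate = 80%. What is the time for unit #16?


Formula: T_n = T_1 * (learning_rate)^(log2(n)) where learning_rate = rate/100
Doublings = log2(16) = 4
T_n = 74 * 0.8^4
T_n = 74 * 0.4096 = 30.3 hours

30.3 hours


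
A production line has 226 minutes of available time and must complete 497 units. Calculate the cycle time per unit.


Formula: CT = Available Time / Number of Units
CT = 226 min / 497 units
CT = 0.45 min/unit

0.45 min/unit


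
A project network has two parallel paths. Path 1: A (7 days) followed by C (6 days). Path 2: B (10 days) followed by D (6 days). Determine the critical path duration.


Path 1 = 7 + 6 = 13 days
Path 2 = 10 + 6 = 16 days
Duration = max(13, 16) = 16 days

16 days


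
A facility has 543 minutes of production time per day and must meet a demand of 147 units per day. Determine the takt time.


Formula: Takt Time = Available Production Time / Customer Demand
Takt = 543 min/day / 147 units/day
Takt = 3.69 min/unit

3.69 min/unit


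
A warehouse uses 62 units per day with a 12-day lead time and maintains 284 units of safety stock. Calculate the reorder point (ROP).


Formula: ROP = (Daily Demand * Lead Time) + Safety Stock
Demand during lead time = 62 * 12 = 744 units
ROP = 744 + 284 = 1028 units

1028 units


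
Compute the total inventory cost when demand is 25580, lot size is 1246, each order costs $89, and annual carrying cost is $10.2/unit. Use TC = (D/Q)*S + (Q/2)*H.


TC = 25580/1246 * 89 + 1246/2 * 10.2

$8181.74


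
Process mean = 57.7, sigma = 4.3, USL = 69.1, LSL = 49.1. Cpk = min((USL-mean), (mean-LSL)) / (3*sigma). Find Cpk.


Cpu = (69.1 - 57.7) / (3 * 4.3) = 0.88
Cpl = (57.7 - 49.1) / (3 * 4.3) = 0.67
Cpk = min(0.88, 0.67) = 0.67

0.67


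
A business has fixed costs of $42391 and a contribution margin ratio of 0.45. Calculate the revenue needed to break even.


Formula: BER = Fixed Costs / Contribution Margin Ratio
BER = $42391 / 0.45
BER = $94202.22 (to the nearest cent)

$94202.22


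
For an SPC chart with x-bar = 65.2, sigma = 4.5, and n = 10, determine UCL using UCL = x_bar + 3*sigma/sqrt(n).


UCL = 65.2 + 3 * 4.5 / sqrt(10)

69.47


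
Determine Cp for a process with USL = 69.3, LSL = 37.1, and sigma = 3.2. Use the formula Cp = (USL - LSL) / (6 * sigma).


Cp = (69.3 - 37.1) / (6 * 3.2)

1.68


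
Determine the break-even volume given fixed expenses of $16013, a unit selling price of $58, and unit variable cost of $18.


Formula: BEQ = Fixed Costs / (Price - Variable Cost)
Contribution margin = $58 - $18 = $40/unit
BEQ = ceil($16013 / $40/unit) = ceil(400.32) = 401 units

401 units


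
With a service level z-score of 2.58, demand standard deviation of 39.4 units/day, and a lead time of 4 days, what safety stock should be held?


Formula: SS = z * sigma_d * sqrt(LT)
sqrt(LT) = sqrt(4) = 2.0
SS = 2.58 * 39.4 * 2.0
SS = 203.3 units

203.3 units


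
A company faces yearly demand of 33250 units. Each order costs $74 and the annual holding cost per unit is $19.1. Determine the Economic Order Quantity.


Formula: EOQ = sqrt(2 * D * S / H)
Numerator: 2 * 33250 * 74 = 4921000
2DS/H = 4921000 / 19.1 = 257644.0
EOQ = sqrt(257644.0) = 507.6 units

507.6 units


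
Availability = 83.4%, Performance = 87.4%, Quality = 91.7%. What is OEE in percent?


Formula: OEE = Availability * Performance * Quality / 10000
A * P = 83.4% * 87.4% / 100 = 72.89%
OEE = 72.89% * 91.7% / 100 = 66.8%

66.8%


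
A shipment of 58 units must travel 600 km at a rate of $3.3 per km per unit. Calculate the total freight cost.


TC = dist * cost * units = 600 * 3.3 * 58 = $114840.00

$114840.00


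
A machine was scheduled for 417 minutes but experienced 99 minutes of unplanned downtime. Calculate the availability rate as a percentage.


Formula: Availability = (Planned Time - Downtime) / Planned Time * 100
Uptime = 417 - 99 = 318 min
Availability = 318 / 417 * 100 = 76.3%

76.3%


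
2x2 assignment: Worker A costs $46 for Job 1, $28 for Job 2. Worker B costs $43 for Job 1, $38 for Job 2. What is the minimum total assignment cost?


Option 1: A->1 + B->2 = $46 + $38 = $84
Option 2: A->2 + B->1 = $28 + $43 = $71
Min cost = min($84, $71) = $71

$71


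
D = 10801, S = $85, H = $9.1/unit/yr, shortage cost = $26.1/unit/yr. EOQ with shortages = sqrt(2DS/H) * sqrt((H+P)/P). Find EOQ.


Formula: EOQ* = sqrt(2DS/H) * sqrt((H+P)/P)
Base EOQ = sqrt(2*10801*85/9.1) = 449.2 units
Correction = sqrt((9.1+26.1)/26.1) = 1.16132
EOQ* = 449.2 * 1.16132 = 521.7 units

521.7 units


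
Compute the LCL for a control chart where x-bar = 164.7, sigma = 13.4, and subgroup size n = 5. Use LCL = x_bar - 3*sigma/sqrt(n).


LCL = 164.7 - 3 * 13.4 / sqrt(5)

146.72


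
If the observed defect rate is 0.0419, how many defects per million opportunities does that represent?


DPMO = defect_rate * 1000000 = 0.0419 * 1000000

41900


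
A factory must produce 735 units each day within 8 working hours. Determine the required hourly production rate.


Formula: Production Rate = Daily Demand / Available Hours
Rate = 735 units/day / 8 hours/day
Rate = 91.9 units/hour

91.9 units/hour


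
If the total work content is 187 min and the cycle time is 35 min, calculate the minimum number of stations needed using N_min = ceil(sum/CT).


Formula: N_min = ceil(Sum of Task Times / Cycle Time)
N_min = ceil(187 min / 35 min) = ceil(5.3429)
N_min = 6 stations

6


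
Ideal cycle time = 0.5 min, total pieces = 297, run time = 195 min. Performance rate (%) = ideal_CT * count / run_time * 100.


Formula: Performance = (Ideal CT * Total Count) / Run Time * 100
Ideal output time = 0.5 * 297 = 148.5 min
Performance = 148.5 / 195 * 100 = 76.2%

76.2%


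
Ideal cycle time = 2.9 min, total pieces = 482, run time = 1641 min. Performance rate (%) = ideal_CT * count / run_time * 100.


Formula: Performance = (Ideal CT * Total Count) / Run Time * 100
Ideal output time = 2.9 * 482 = 1397.8 min
Performance = 1397.8 / 1641 * 100 = 85.2%

85.2%


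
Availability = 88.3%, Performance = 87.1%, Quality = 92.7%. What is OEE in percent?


Formula: OEE = Availability * Performance * Quality / 10000
A * P = 88.3% * 87.1% / 100 = 76.91%
OEE = 76.91% * 92.7% / 100 = 71.3%

71.3%


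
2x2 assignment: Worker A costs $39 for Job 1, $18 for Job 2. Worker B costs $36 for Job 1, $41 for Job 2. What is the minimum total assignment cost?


Option 1: A->1 + B->2 = $39 + $41 = $80
Option 2: A->2 + B->1 = $18 + $36 = $54
Min cost = min($80, $54) = $54

$54


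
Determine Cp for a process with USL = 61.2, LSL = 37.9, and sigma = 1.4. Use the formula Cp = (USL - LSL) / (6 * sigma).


Cp = (61.2 - 37.9) / (6 * 1.4)

2.77


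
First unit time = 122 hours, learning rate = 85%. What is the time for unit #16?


Formula: T_n = T_1 * (learning_rate)^(log2(n)) where learning_rate = rate/100
Doublings = log2(16) = 4
T_n = 122 * 0.85^4
T_n = 122 * 0.522 = 63.7 hours

63.7 hours


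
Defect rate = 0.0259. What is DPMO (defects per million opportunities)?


DPMO = defect_rate * 1000000 = 0.0259 * 1000000

25900


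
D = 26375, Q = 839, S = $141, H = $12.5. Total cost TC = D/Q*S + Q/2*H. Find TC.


TC = 26375/839 * 141 + 839/2 * 12.5

$9676.26


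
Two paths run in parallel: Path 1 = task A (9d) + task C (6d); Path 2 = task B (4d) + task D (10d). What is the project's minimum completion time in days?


Path 1 = 9 + 6 = 15 days
Path 2 = 4 + 10 = 14 days
Duration = max(15, 14) = 15 days

15 days


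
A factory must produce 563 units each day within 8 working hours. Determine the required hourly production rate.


Formula: Production Rate = Daily Demand / Available Hours
Rate = 563 units/day / 8 hours/day
Rate = 70.4 units/hour

70.4 units/hour


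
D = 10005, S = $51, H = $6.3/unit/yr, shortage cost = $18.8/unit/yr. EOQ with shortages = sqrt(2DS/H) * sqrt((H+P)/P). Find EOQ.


Formula: EOQ* = sqrt(2DS/H) * sqrt((H+P)/P)
Base EOQ = sqrt(2*10005*51/6.3) = 402.47 units
Correction = sqrt((6.3+18.8)/18.8) = 1.15547
EOQ* = 402.47 * 1.15547 = 465.0 units

465.0 units


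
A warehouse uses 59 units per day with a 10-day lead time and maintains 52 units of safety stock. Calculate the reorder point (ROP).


Formula: ROP = (Daily Demand * Lead Time) + Safety Stock
Demand during lead time = 59 * 10 = 590 units
ROP = 590 + 52 = 642 units

642 units


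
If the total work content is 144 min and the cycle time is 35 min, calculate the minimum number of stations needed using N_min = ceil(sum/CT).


Formula: N_min = ceil(Sum of Task Times / Cycle Time)
N_min = ceil(144 min / 35 min) = ceil(4.1143)
N_min = 5 stations

5


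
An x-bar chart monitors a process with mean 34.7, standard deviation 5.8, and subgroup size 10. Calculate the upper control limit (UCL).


UCL = 34.7 + 3 * 5.8 / sqrt(10)

40.2


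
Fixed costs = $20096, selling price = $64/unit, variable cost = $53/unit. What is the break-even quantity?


Formula: BEQ = Fixed Costs / (Price - Variable Cost)
Contribution margin = $64 - $53 = $11/unit
BEQ = ceil($20096 / $11/unit) = ceil(1826.91) = 1827 units

1827 units


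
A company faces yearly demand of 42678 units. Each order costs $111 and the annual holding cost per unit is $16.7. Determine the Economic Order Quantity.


Formula: EOQ = sqrt(2 * D * S / H)
Numerator: 2 * 42678 * 111 = 9474516
2DS/H = 9474516 / 16.7 = 567336.3
EOQ = sqrt(567336.3) = 753.2 units

753.2 units


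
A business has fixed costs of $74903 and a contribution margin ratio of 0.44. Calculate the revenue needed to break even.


Formula: BER = Fixed Costs / Contribution Margin Ratio
BER = $74903 / 0.44
BER = $170234.09 (to the nearest cent)

$170234.09


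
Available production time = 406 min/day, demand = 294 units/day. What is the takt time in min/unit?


Formula: Takt Time = Available Production Time / Customer Demand
Takt = 406 min/day / 294 units/day
Takt = 1.38 min/unit

1.38 min/unit


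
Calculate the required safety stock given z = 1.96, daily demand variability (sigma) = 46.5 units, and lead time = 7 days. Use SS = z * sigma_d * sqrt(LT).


Formula: SS = z * sigma_d * sqrt(LT)
sqrt(LT) = sqrt(7) = 2.6458
SS = 1.96 * 46.5 * 2.6458
SS = 241.1 units

241.1 units


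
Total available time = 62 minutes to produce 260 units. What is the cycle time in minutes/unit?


Formula: CT = Available Time / Number of Units
CT = 62 min / 260 units
CT = 0.24 min/unit

0.24 min/unit


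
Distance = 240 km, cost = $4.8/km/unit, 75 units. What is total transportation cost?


TC = dist * cost * units = 240 * 4.8 * 75 = $86400.00

$86400.00


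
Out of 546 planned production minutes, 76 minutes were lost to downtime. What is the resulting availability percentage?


Formula: Availability = (Planned Time - Downtime) / Planned Time * 100
Uptime = 546 - 76 = 470 min
Availability = 470 / 546 * 100 = 86.1%

86.1%


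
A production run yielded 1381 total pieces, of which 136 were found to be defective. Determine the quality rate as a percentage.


Formula: Quality Rate = Good Pieces / Total Pieces * 100
Good pieces = 1381 - 136 = 1245
QR = 1245 / 1381 * 100 = 90.2%

90.2%


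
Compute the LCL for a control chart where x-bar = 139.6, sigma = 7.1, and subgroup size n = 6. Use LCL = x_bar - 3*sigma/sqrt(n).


LCL = 139.6 - 3 * 7.1 / sqrt(6)

130.9


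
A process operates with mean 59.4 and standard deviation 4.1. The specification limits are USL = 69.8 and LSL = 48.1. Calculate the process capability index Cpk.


Cpu = (69.8 - 59.4) / (3 * 4.1) = 0.85
Cpl = (59.4 - 48.1) / (3 * 4.1) = 0.92
Cpk = min(0.85, 0.92) = 0.85

0.85


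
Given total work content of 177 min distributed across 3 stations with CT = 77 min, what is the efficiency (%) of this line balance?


Formula: Efficiency = Sum of Task Times / (N_stations * CT) * 100
Total station capacity = 3 stations * 77 min = 231 min
Efficiency = 177 / 231 * 100 = 76.6%

76.6%


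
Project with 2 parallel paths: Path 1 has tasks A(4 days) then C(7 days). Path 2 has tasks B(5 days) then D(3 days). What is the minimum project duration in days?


Path 1 = 4 + 7 = 11 days
Path 2 = 5 + 3 = 8 days
Duration = max(11, 8) = 11 days

11 days


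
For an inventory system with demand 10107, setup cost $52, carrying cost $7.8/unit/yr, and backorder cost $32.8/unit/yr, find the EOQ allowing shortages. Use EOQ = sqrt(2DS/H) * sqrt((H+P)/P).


Formula: EOQ* = sqrt(2DS/H) * sqrt((H+P)/P)
Base EOQ = sqrt(2*10107*52/7.8) = 367.1 units
Correction = sqrt((7.8+32.8)/32.8) = 1.11257
EOQ* = 367.1 * 1.11257 = 408.4 units

408.4 units


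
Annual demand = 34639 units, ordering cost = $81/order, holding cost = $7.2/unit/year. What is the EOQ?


Formula: EOQ = sqrt(2 * D * S / H)
Numerator: 2 * 34639 * 81 = 5611518
2DS/H = 5611518 / 7.2 = 779377.5
EOQ = sqrt(779377.5) = 882.8 units

882.8 units


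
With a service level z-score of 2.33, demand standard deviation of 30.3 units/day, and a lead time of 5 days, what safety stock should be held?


Formula: SS = z * sigma_d * sqrt(LT)
sqrt(LT) = sqrt(5) = 2.2361
SS = 2.33 * 30.3 * 2.2361
SS = 157.9 units

157.9 units


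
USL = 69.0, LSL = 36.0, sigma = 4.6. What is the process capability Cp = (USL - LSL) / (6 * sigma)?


Cp = (69.0 - 36.0) / (6 * 4.6)

1.2


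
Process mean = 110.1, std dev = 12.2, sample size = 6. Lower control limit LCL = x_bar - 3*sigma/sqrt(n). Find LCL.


LCL = 110.1 - 3 * 12.2 / sqrt(6)

95.16


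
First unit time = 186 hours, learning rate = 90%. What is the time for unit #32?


Formula: T_n = T_1 * (learning_rate)^(log2(n)) where learning_rate = rate/100
Doublings = log2(32) = 5
T_n = 186 * 0.9^5
T_n = 186 * 0.5905 = 109.8 hours

109.8 hours


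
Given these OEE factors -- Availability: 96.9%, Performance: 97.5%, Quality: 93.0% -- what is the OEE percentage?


Formula: OEE = Availability * Performance * Quality / 10000
A * P = 96.9% * 97.5% / 100 = 94.48%
OEE = 94.48% * 93.0% / 100 = 87.9%

87.9%


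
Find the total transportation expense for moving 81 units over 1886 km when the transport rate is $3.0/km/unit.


TC = dist * cost * units = 1886 * 3.0 * 81 = $458298.00

$458298.00


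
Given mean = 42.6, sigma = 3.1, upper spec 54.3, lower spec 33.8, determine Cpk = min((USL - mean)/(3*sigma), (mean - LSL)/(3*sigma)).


Cpu = (54.3 - 42.6) / (3 * 3.1) = 1.26
Cpl = (42.6 - 33.8) / (3 * 3.1) = 0.95
Cpk = min(1.26, 0.95) = 0.95

0.95


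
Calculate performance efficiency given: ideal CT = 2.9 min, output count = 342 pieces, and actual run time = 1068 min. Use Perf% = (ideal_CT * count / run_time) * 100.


Formula: Performance = (Ideal CT * Total Count) / Run Time * 100
Ideal output time = 2.9 * 342 = 991.8 min
Performance = 991.8 / 1068 * 100 = 92.9%

92.9%


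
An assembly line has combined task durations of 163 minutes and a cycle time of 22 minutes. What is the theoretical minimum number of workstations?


Formula: N_min = ceil(Sum of Task Times / Cycle Time)
N_min = ceil(163 min / 22 min) = ceil(7.4091)
N_min = 8 stations

8


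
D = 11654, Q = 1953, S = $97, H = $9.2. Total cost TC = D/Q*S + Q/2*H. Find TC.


TC = 11654/1953 * 97 + 1953/2 * 9.2

$9562.62


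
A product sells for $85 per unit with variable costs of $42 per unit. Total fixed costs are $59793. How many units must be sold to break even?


Formula: BEQ = Fixed Costs / (Price - Variable Cost)
Contribution margin = $85 - $42 = $43/unit
BEQ = ceil($59793 / $43/unit) = ceil(1390.53) = 1391 units

1391 units


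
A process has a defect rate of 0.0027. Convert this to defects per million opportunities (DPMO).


DPMO = defect_rate * 1000000 = 0.0027 * 1000000

2700


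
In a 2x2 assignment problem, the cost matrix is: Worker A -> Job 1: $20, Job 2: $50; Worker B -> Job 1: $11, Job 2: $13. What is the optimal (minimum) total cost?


Option 1: A->1 + B->2 = $20 + $13 = $33
Option 2: A->2 + B->1 = $50 + $11 = $61
Min cost = min($33, $61) = $33

$33
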